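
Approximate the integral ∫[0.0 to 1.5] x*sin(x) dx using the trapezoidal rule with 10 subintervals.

f(x) = x*sin(x)
a = 0.0, b = 1.5, n = 10
h = (b - a)/n = 0.150000

Trapezoidal rule: (h/2)[f(x₀) + 2f(x₁) + 2f(x₂) + ... + f(xₙ)]

x_0 = 0.0000, f(x_0) = 0.000000, coefficient = 1
x_1 = 0.1500, f(x_1) = 0.022416, coefficient = 2
x_2 = 0.3000, f(x_2) = 0.088656, coefficient = 2
x_3 = 0.4500, f(x_3) = 0.195734, coefficient = 2
x_4 = 0.6000, f(x_4) = 0.338785, coefficient = 2
x_5 = 0.7500, f(x_5) = 0.511229, coefficient = 2
x_6 = 0.9000, f(x_6) = 0.704994, coefficient = 2
x_7 = 1.0500, f(x_7) = 0.910794, coefficient = 2
x_8 = 1.2000, f(x_8) = 1.118447, coefficient = 2
x_9 = 1.3500, f(x_9) = 1.317227, coefficient = 2
x_10 = 1.5000, f(x_10) = 1.496242, coefficient = 1

I ≈ (0.150000/2) × 11.912808 = 0.893461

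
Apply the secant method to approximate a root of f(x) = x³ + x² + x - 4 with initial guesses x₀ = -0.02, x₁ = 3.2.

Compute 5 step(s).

f(x) = x³ + x² + x - 4
x₀ = -0.02, x₁ = 3.2

Secant formula: x_{n+1} = x_n - f(x_n)(x_n - x_{n-1})/(f(x_n) - f(x_{n-1}))

Iteration 1:
  f(-0.020000) = -4.019608
  f(3.200000) = 42.208000
  x_2 = 3.200000 - 42.208000×(3.200000 - (-0.020000))/(42.208000 - (-4.019608))
       = 0.259987
Iteration 2:
  f(3.200000) = 42.208000
  f(0.259987) = -3.654846
  x_3 = 0.259987 - (-3.654846)×(0.259987 - 3.200000)/(-3.654846 - 42.208000)
       = 0.494279
Iteration 3:
  f(0.259987) = -3.654846
  f(0.494279) = -3.140651
  x_4 = 0.494279 - (-3.140651)×(0.494279 - 0.259987)/(-3.140651 - (-3.654846))
       = 1.925310
Iteration 4:
  f(0.494279) = -3.140651
  f(1.925310) = 8.768898
  x_5 = 1.925310 - 8.768898×(1.925310 - 0.494279)/(8.768898 - (-3.140651))
       = 0.871654
Iteration 5:
  f(1.925310) = 8.768898
  f(0.871654) = -1.706298
  x_6 = 0.871654 - (-1.706298)×(0.871654 - 1.925310)/(-1.706298 - 8.768898)
       = 1.043284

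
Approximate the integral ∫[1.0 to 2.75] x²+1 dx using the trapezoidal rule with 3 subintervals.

f(x) = x²+1
a = 1.0, b = 2.75, n = 3
h = (b - a)/n = 0.583333

Trapezoidal rule: (h/2)[f(x₀) + 2f(x₁) + 2f(x₂) + ... + f(xₙ)]

x_0 = 1.0000, f(x_0) = 2.000000, coefficient = 1
x_1 = 1.5833, f(x_1) = 3.506944, coefficient = 2
x_2 = 2.1667, f(x_2) = 5.694444, coefficient = 2
x_3 = 2.7500, f(x_3) = 8.562500, coefficient = 1

I ≈ (0.583333/2) × 28.965278 = 8.448206
Exact value: 8.348958
Error: 0.099248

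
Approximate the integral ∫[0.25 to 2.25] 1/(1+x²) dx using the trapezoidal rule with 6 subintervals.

f(x) = 1/(1+x²)
a = 0.25, b = 2.25, n = 6
h = (b - a)/n = 0.333333

Trapezoidal rule: (h/2)[f(x₀) + 2f(x₁) + 2f(x₂) + ... + f(xₙ)]

x_0 = 0.2500, f(x_0) = 0.941176, coefficient = 1
x_1 = 0.5833, f(x_1) = 0.746114, coefficient = 2
x_2 = 0.9167, f(x_2) = 0.543396, coefficient = 2
x_3 = 1.2500, f(x_3) = 0.390244, coefficient = 2
x_4 = 1.5833, f(x_4) = 0.285149, coefficient = 2
x_5 = 1.9167, f(x_5) = 0.213967, coefficient = 2
x_6 = 2.2500, f(x_6) = 0.164948, coefficient = 1

I ≈ (0.333333/2) × 5.463865 = 0.910644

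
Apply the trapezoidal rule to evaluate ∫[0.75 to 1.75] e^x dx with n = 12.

f(x) = e^x
a = 0.75, b = 1.75, n = 12
h = (b - a)/n = 0.083333

Trapezoidal rule: (h/2)[f(x₀) + 2f(x₁) + 2f(x₂) + ... + f(xₙ)]

x_0 = 0.7500, f(x_0) = 2.117000, coefficient = 1
x_1 = 0.8333, f(x_1) = 2.300976, coefficient = 2
x_2 = 0.9167, f(x_2) = 2.500940, coefficient = 2
x_3 = 1.0000, f(x_3) = 2.718282, coefficient = 2
x_4 = 1.0833, f(x_4) = 2.954512, coefficient = 2
x_5 = 1.1667, f(x_5) = 3.211271, coefficient = 2
x_6 = 1.2500, f(x_6) = 3.490343, coefficient = 2
x_7 = 1.3333, f(x_7) = 3.793668, coefficient = 2
x_8 = 1.4167, f(x_8) = 4.123353, coefficient = 2
x_9 = 1.5000, f(x_9) = 4.481689, coefficient = 2
x_10 = 1.5833, f(x_10) = 4.871166, coefficient = 2
x_11 = 1.6667, f(x_11) = 5.294490, coefficient = 2
x_12 = 1.7500, f(x_12) = 5.754603, coefficient = 1

I ≈ (0.083333/2) × 87.352980 = 3.639708
Exact value: 3.637603
Error: 0.002105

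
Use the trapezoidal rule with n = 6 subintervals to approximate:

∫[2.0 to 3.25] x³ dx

f(x) = x³
a = 2.0, b = 3.25, n = 6
h = (b - a)/n = 0.208333

Trapezoidal rule: (h/2)[f(x₀) + 2f(x₁) + 2f(x₂) + ... + f(xₙ)]

x_0 = 2.0000, f(x_0) = 8.000000, coefficient = 1
x_1 = 2.2083, f(x_1) = 10.769459, coefficient = 2
x_2 = 2.4167, f(x_2) = 14.114005, coefficient = 2
x_3 = 2.6250, f(x_3) = 18.087891, coefficient = 2
x_4 = 2.8333, f(x_4) = 22.745370, coefficient = 2
x_5 = 3.0417, f(x_5) = 28.140697, coefficient = 2
x_6 = 3.2500, f(x_6) = 34.328125, coefficient = 1

I ≈ (0.208333/2) × 230.042969 = 23.962809
Exact value: 23.891602
Error: 0.071208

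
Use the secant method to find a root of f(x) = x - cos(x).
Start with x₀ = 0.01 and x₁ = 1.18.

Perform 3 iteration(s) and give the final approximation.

f(x) = x - cos(x)
x₀ = 0.01, x₁ = 1.18

Secant formula: x_{n+1} = x_n - f(x_n)(x_n - x_{n-1})/(f(x_n) - f(x_{n-1}))

Iteration 1:
  f(0.010000) = -0.989950
  f(1.180000) = 0.799075
  x_2 = 1.180000 - 0.799075×(1.180000 - 0.010000)/(0.799075 - (-0.989950))
       = 0.657415
Iteration 2:
  f(1.180000) = 0.799075
  f(0.657415) = -0.134160
  x_3 = 0.657415 - (-0.134160)×(0.657415 - 1.180000)/(-0.134160 - 0.799075)
       = 0.732541
Iteration 3:
  f(0.657415) = -0.134160
  f(0.732541) = -0.010937
  x_4 = 0.732541 - (-0.010937)×(0.732541 - 0.657415)/(-0.010937 - (-0.134160))
       = 0.739209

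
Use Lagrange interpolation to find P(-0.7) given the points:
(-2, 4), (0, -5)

Lagrange interpolation formula:
P(x) = Σ yᵢ × Lᵢ(x)
where Lᵢ(x) = Π_{j≠i} (x - xⱼ)/(xᵢ - xⱼ)

L_0(-0.7) = (-0.7 - 0)/(-2 - 0) = 0.350000
L_1(-0.7) = (-0.7 - (-2))/(0 - (-2)) = 0.650000

P(-0.7) = 4×L_0(-0.7) + (-5)×L_1(-0.7)
P(-0.7) = -1.850000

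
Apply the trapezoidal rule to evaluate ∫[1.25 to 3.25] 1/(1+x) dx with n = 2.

f(x) = 1/(1+x)
a = 1.25, b = 3.25, n = 2
h = (b - a)/n = 1.000000

Trapezoidal rule: (h/2)[f(x₀) + 2f(x₁) + 2f(x₂) + ... + f(xₙ)]

x_0 = 1.2500, f(x_0) = 0.444444, coefficient = 1
x_1 = 2.2500, f(x_1) = 0.307692, coefficient = 2
x_2 = 3.2500, f(x_2) = 0.235294, coefficient = 1

I ≈ (1.000000/2) × 1.295123 = 0.647562
Exact value: 0.635989
Error: 0.011573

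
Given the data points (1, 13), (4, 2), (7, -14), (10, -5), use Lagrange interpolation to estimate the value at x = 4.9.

Lagrange interpolation formula:
P(x) = Σ yᵢ × Lᵢ(x)
where Lᵢ(x) = Π_{j≠i} (x - xⱼ)/(xᵢ - xⱼ)

L_0(4.9) = (4.9 - 4)/(1 - 4) × (4.9 - 7)/(1 - 7) × (4.9 - 10)/(1 - 10) = -0.059500
L_1(4.9) = (4.9 - 1)/(4 - 1) × (4.9 - 7)/(4 - 7) × (4.9 - 10)/(4 - 10) = 0.773500
L_2(4.9) = (4.9 - 1)/(7 - 1) × (4.9 - 4)/(7 - 4) × (4.9 - 10)/(7 - 10) = 0.331500
L_3(4.9) = (4.9 - 1)/(10 - 1) × (4.9 - 4)/(10 - 4) × (4.9 - 7)/(10 - 7) = -0.045500

P(4.9) = 13×L_0(4.9) + 2×L_1(4.9) + (-14)×L_2(4.9) + (-5)×L_3(4.9)
P(4.9) = -3.640000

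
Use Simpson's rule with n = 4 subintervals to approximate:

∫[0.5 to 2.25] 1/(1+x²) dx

f(x) = 1/(1+x²)
a = 0.5, b = 2.25, n = 4
h = (b - a)/n = 0.437500

Simpson's rule: (h/3)[f(x₀) + 4f(x₁) + 2f(x₂) + ... + f(xₙ)]

x_0 = 0.5000, f(x_0) = 0.800000, coefficient = 1
x_1 = 0.9375, f(x_1) = 0.532225, coefficient = 4
x_2 = 1.3750, f(x_2) = 0.345946, coefficient = 2
x_3 = 1.8125, f(x_3) = 0.233364, coefficient = 4
x_4 = 2.2500, f(x_4) = 0.164948, coefficient = 1

I ≈ (0.437500/3) × 4.719193 = 0.688216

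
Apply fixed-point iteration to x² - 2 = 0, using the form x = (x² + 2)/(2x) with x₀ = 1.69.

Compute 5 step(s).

Equation: x² - 2 = 0
Fixed-point form: x = (x² + 2)/(2x)
x₀ = 1.69

x_1 = g(1.690000) = 1.436716
x_2 = g(1.436716) = 1.414390
x_3 = g(1.414390) = 1.414214
x_4 = g(1.414214) = 1.414214
x_5 = g(1.414214) = 1.414214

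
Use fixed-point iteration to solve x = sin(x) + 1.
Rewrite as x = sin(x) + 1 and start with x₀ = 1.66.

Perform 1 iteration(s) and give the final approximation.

Equation: x = sin(x) + 1
Fixed-point form: x = sin(x) + 1
x₀ = 1.66

x_1 = g(1.660000) = 1.996024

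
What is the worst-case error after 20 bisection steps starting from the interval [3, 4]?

Bisection error bound: |error| ≤ (b-a)/2^n
|error| ≤ (4 - 3)/2^20 = 1/2^20
|error| ≤ 0.0000009537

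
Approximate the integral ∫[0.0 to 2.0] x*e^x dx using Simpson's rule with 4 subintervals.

f(x) = x*e^x
a = 0.0, b = 2.0, n = 4
h = (b - a)/n = 0.500000

Simpson's rule: (h/3)[f(x₀) + 4f(x₁) + 2f(x₂) + ... + f(xₙ)]

x_0 = 0.0000, f(x_0) = 0.000000, coefficient = 1
x_1 = 0.5000, f(x_1) = 0.824361, coefficient = 4
x_2 = 1.0000, f(x_2) = 2.718282, coefficient = 2
x_3 = 1.5000, f(x_3) = 6.722534, coefficient = 4
x_4 = 2.0000, f(x_4) = 14.778112, coefficient = 1

I ≈ (0.500000/3) × 50.402253 = 8.400375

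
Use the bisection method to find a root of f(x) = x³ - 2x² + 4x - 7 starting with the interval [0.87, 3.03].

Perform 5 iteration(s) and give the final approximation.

f(x) = x³ - 2x² + 4x - 7
Initial interval: [0.87, 3.03]

Iteration 1:
  c_1 = (0.870000 + 3.030000)/2 = 1.950000
  f(c_1) = f(1.950000) = 0.609875
  f(a) × f(c) < 0, new interval: [0.870000, 1.950000]
Iteration 2:
  c_2 = (0.870000 + 1.950000)/2 = 1.410000
  f(c_2) = f(1.410000) = -2.532979
  f(a) × f(c) ≥ 0, new interval: [1.410000, 1.950000]
Iteration 3:
  c_3 = (1.410000 + 1.950000)/2 = 1.680000
  f(c_3) = f(1.680000) = -1.183168
  f(a) × f(c) ≥ 0, new interval: [1.680000, 1.950000]
Iteration 4:
  c_4 = (1.680000 + 1.950000)/2 = 1.815000
  f(c_4) = f(1.815000) = -0.349432
  f(a) × f(c) ≥ 0, new interval: [1.815000, 1.950000]
Iteration 5:
  c_5 = (1.815000 + 1.950000)/2 = 1.882500
  f(c_5) = f(1.882500) = 0.113603
  f(a) × f(c) < 0, new interval: [1.815000, 1.882500]

After 5 iteration(s), the approximation is c_5 = 1.882500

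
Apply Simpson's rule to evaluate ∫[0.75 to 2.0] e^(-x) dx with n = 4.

f(x) = e^(-x)
a = 0.75, b = 2.0, n = 4
h = (b - a)/n = 0.312500

Simpson's rule: (h/3)[f(x₀) + 4f(x₁) + 2f(x₂) + ... + f(xₙ)]

x_0 = 0.7500, f(x_0) = 0.472367, coefficient = 1
x_1 = 1.0625, f(x_1) = 0.345591, coefficient = 4
x_2 = 1.3750, f(x_2) = 0.252840, coefficient = 2
x_3 = 1.6875, f(x_3) = 0.184981, coefficient = 4
x_4 = 2.0000, f(x_4) = 0.135335, coefficient = 1

I ≈ (0.312500/3) × 3.235670 = 0.337049
Exact value: 0.337031
Error: 0.000018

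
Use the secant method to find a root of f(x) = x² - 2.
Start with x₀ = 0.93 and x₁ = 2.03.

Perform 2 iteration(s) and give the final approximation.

f(x) = x² - 2
x₀ = 0.93, x₁ = 2.03

Secant formula: x_{n+1} = x_n - f(x_n)(x_n - x_{n-1})/(f(x_n) - f(x_{n-1}))

Iteration 1:
  f(0.930000) = -1.135100
  f(2.030000) = 2.120900
  x_2 = 2.030000 - 2.120900×(2.030000 - 0.930000)/(2.120900 - (-1.135100))
       = 1.313480
Iteration 2:
  f(2.030000) = 2.120900
  f(1.313480) = -0.274771
  x_3 = 1.313480 - (-0.274771)×(1.313480 - 2.030000)/(-0.274771 - 2.120900)
       = 1.395661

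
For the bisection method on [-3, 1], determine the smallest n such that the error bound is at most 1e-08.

We need (b-a)/2^n ≤ 1e-08
(1 - (-3))/2^n ≤ 1e-08
4/2^n ≤ 1e-08
2^n ≥ 400000000
n ≥ log₂(400000000) = 28.58
n ≥ 29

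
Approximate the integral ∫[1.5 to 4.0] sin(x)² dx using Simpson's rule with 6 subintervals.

f(x) = sin(x)²
a = 1.5, b = 4.0, n = 6
h = (b - a)/n = 0.416667

Simpson's rule: (h/3)[f(x₀) + 4f(x₁) + 2f(x₂) + ... + f(xₙ)]

x_0 = 1.5000, f(x_0) = 0.994996, coefficient = 1
x_1 = 1.9167, f(x_1) = 0.885068, coefficient = 4
x_2 = 2.3333, f(x_2) = 0.522853, coefficient = 2
x_3 = 2.7500, f(x_3) = 0.145665, coefficient = 4
x_4 = 3.1667, f(x_4) = 0.000629, coefficient = 2
x_5 = 3.5833, f(x_5) = 0.182768, coefficient = 4
x_6 = 4.0000, f(x_6) = 0.572750, coefficient = 1

I ≈ (0.416667/3) × 7.468716 = 1.037322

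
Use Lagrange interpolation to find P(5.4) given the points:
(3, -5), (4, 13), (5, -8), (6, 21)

Lagrange interpolation formula:
P(x) = Σ yᵢ × Lᵢ(x)
where Lᵢ(x) = Π_{j≠i} (x - xⱼ)/(xᵢ - xⱼ)

L_0(5.4) = (5.4 - 4)/(3 - 4) × (5.4 - 5)/(3 - 5) × (5.4 - 6)/(3 - 6) = 0.056000
L_1(5.4) = (5.4 - 3)/(4 - 3) × (5.4 - 5)/(4 - 5) × (5.4 - 6)/(4 - 6) = -0.288000
L_2(5.4) = (5.4 - 3)/(5 - 3) × (5.4 - 4)/(5 - 4) × (5.4 - 6)/(5 - 6) = 1.008000
L_3(5.4) = (5.4 - 3)/(6 - 3) × (5.4 - 4)/(6 - 4) × (5.4 - 5)/(6 - 5) = 0.224000

P(5.4) = (-5)×L_0(5.4) + 13×L_1(5.4) + (-8)×L_2(5.4) + 21×L_3(5.4)
P(5.4) = -7.384000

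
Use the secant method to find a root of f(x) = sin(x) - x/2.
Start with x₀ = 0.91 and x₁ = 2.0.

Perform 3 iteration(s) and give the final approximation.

f(x) = sin(x) - x/2
x₀ = 0.91, x₁ = 2.0

Secant formula: x_{n+1} = x_n - f(x_n)(x_n - x_{n-1})/(f(x_n) - f(x_{n-1}))

Iteration 1:
  f(0.910000) = 0.334504
  f(2.000000) = -0.090703
  x_2 = 2.000000 - (-0.090703)×(2.000000 - 0.910000)/(-0.090703 - 0.334504)
       = 1.767487
Iteration 2:
  f(2.000000) = -0.090703
  f(1.767487) = 0.096975
  x_3 = 1.767487 - 0.096975×(1.767487 - 2.000000)/(0.096975 - (-0.090703))
       = 1.887629
Iteration 3:
  f(1.767487) = 0.096975
  f(1.887629) = 0.006412
  x_4 = 1.887629 - 0.006412×(1.887629 - 1.767487)/(0.006412 - 0.096975)
       = 1.896136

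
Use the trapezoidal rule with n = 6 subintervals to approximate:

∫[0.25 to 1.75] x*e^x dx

f(x) = x*e^x
a = 0.25, b = 1.75, n = 6
h = (b - a)/n = 0.250000

Trapezoidal rule: (h/2)[f(x₀) + 2f(x₁) + 2f(x₂) + ... + f(xₙ)]

x_0 = 0.2500, f(x_0) = 0.321006, coefficient = 1
x_1 = 0.5000, f(x_1) = 0.824361, coefficient = 2
x_2 = 0.7500, f(x_2) = 1.587750, coefficient = 2
x_3 = 1.0000, f(x_3) = 2.718282, coefficient = 2
x_4 = 1.2500, f(x_4) = 4.362929, coefficient = 2
x_5 = 1.5000, f(x_5) = 6.722534, coefficient = 2
x_6 = 1.7500, f(x_6) = 10.070555, coefficient = 1

I ≈ (0.250000/2) × 42.823271 = 5.352909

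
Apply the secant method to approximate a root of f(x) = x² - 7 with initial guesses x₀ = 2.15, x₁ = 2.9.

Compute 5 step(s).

f(x) = x² - 7
x₀ = 2.15, x₁ = 2.9

Secant formula: x_{n+1} = x_n - f(x_n)(x_n - x_{n-1})/(f(x_n) - f(x_{n-1}))

Iteration 1:
  f(2.150000) = -2.377500
  f(2.900000) = 1.410000
  x_2 = 2.900000 - 1.410000×(2.900000 - 2.150000)/(1.410000 - (-2.377500))
       = 2.620792
Iteration 2:
  f(2.900000) = 1.410000
  f(2.620792) = -0.131449
  x_3 = 2.620792 - (-0.131449)×(2.620792 - 2.900000)/(-0.131449 - 1.410000)
       = 2.644602
Iteration 3:
  f(2.620792) = -0.131449
  f(2.644602) = -0.006081
  x_4 = 2.644602 - (-0.006081)×(2.644602 - 2.620792)/(-0.006081 - (-0.131449))
       = 2.645757
Iteration 4:
  f(2.644602) = -0.006081
  f(2.645757) = 0.000029
  x_5 = 2.645757 - 0.000029×(2.645757 - 2.644602)/(0.000029 - (-0.006081))
       = 2.645751
Iteration 5:
  f(2.645757) = 0.000029
  f(2.645751) = 0.000000
  x_6 = 2.645751 - 0.000000×(2.645751 - 2.645757)/(0.000000 - 0.000029)
       = 2.645751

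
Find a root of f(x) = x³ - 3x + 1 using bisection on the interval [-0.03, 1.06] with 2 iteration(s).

f(x) = x³ - 3x + 1
Initial interval: [-0.03, 1.06]

Iteration 1:
  c_1 = (-0.030000 + 1.060000)/2 = 0.515000
  f(c_1) = f(0.515000) = -0.408409
  f(a) × f(c) < 0, new interval: [-0.030000, 0.515000]
Iteration 2:
  c_2 = (-0.030000 + 0.515000)/2 = 0.242500
  f(c_2) = f(0.242500) = 0.286761
  f(a) × f(c) ≥ 0, new interval: [0.242500, 0.515000]

After 2 iteration(s), the approximation is c_2 = 0.242500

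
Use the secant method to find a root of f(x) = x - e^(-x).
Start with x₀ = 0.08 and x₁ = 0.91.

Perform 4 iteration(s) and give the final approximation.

f(x) = x - e^(-x)
x₀ = 0.08, x₁ = 0.91

Secant formula: x_{n+1} = x_n - f(x_n)(x_n - x_{n-1})/(f(x_n) - f(x_{n-1}))

Iteration 1:
  f(0.080000) = -0.843116
  f(0.910000) = 0.507476
  x_2 = 0.910000 - 0.507476×(0.910000 - 0.080000)/(0.507476 - (-0.843116))
       = 0.598133
Iteration 2:
  f(0.910000) = 0.507476
  f(0.598133) = 0.048296
  x_3 = 0.598133 - 0.048296×(0.598133 - 0.910000)/(0.048296 - 0.507476)
       = 0.565331
Iteration 3:
  f(0.598133) = 0.048296
  f(0.565331) = -0.002841
  x_4 = 0.565331 - (-0.002841)×(0.565331 - 0.598133)/(-0.002841 - 0.048296)
       = 0.567153
Iteration 4:
  f(0.565331) = -0.002841
  f(0.567153) = 0.000016
  x_5 = 0.567153 - 0.000016×(0.567153 - 0.565331)/(0.000016 - (-0.002841))
       = 0.567143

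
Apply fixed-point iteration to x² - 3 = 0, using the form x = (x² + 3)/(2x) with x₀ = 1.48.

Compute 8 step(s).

Equation: x² - 3 = 0
Fixed-point form: x = (x² + 3)/(2x)
x₀ = 1.48

x_1 = g(1.480000) = 1.753514
x_2 = g(1.753514) = 1.732182
x_3 = g(1.732182) = 1.732051
x_4 = g(1.732051) = 1.732051
x_5 = g(1.732051) = 1.732051
x_6 = g(1.732051) = 1.732051
x_7 = g(1.732051) = 1.732051
x_8 = g(1.732051) = 1.732051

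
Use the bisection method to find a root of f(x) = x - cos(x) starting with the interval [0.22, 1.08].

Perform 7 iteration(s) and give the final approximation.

f(x) = x - cos(x)
Initial interval: [0.22, 1.08]

Iteration 1:
  c_1 = (0.220000 + 1.080000)/2 = 0.650000
  f(c_1) = f(0.650000) = -0.146084
  f(a) × f(c) ≥ 0, new interval: [0.650000, 1.080000]
Iteration 2:
  c_2 = (0.650000 + 1.080000)/2 = 0.865000
  f(c_2) = f(0.865000) = 0.216360
  f(a) × f(c) < 0, new interval: [0.650000, 0.865000]
Iteration 3:
  c_3 = (0.650000 + 0.865000)/2 = 0.757500
  f(c_3) = f(0.757500) = 0.030944
  f(a) × f(c) < 0, new interval: [0.650000, 0.757500]
Iteration 4:
  c_4 = (0.650000 + 0.757500)/2 = 0.703750
  f(c_4) = f(0.703750) = -0.058671
  f(a) × f(c) ≥ 0, new interval: [0.703750, 0.757500]
Iteration 5:
  c_5 = (0.703750 + 0.757500)/2 = 0.730625
  f(c_5) = f(0.730625) = -0.014132
  f(a) × f(c) ≥ 0, new interval: [0.730625, 0.757500]
Iteration 6:
  c_6 = (0.730625 + 0.757500)/2 = 0.744063
  f(c_6) = f(0.744063) = 0.008339
  f(a) × f(c) < 0, new interval: [0.730625, 0.744063]
Iteration 7:
  c_7 = (0.730625 + 0.744063)/2 = 0.737344
  f(c_7) = f(0.737344) = -0.002913
  f(a) × f(c) ≥ 0, new interval: [0.737344, 0.744063]

After 7 iteration(s), the approximation is c_7 = 0.737344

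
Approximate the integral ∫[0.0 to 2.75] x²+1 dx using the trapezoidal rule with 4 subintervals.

f(x) = x²+1
a = 0.0, b = 2.75, n = 4
h = (b - a)/n = 0.687500

Trapezoidal rule: (h/2)[f(x₀) + 2f(x₁) + 2f(x₂) + ... + f(xₙ)]

x_0 = 0.0000, f(x_0) = 1.000000, coefficient = 1
x_1 = 0.6875, f(x_1) = 1.472656, coefficient = 2
x_2 = 1.3750, f(x_2) = 2.890625, coefficient = 2
x_3 = 2.0625, f(x_3) = 5.253906, coefficient = 2
x_4 = 2.7500, f(x_4) = 8.562500, coefficient = 1

I ≈ (0.687500/2) × 28.796875 = 9.898926
Exact value: 9.682292
Error: 0.216634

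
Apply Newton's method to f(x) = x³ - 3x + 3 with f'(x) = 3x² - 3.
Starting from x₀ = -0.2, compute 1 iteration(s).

f(x) = x³ - 3x + 3
f'(x) = 3x² - 3
x₀ = -0.2

Newton-Raphson formula: x_{n+1} = x_n - f(x_n)/f'(x_n)

Iteration 1:
  f(-0.200000) = 3.592000
  f'(-0.200000) = -2.880000
  x_1 = -0.200000 - 3.592000/(-2.880000) = 1.047222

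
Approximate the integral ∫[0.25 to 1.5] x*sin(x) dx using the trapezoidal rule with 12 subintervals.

f(x) = x*sin(x)
a = 0.25, b = 1.5, n = 12
h = (b - a)/n = 0.104167

Trapezoidal rule: (h/2)[f(x₀) + 2f(x₁) + 2f(x₂) + ... + f(xₙ)]

x_0 = 0.2500, f(x_0) = 0.061851, coefficient = 1
x_1 = 0.3542, f(x_1) = 0.122828, coefficient = 2
x_2 = 0.4583, f(x_2) = 0.202791, coefficient = 2
x_3 = 0.5625, f(x_3) = 0.299983, coefficient = 2
x_4 = 0.6667, f(x_4) = 0.412247, coefficient = 2
x_5 = 0.7708, f(x_5) = 0.537065, coefficient = 2
x_6 = 0.8750, f(x_6) = 0.671601, coefficient = 2
x_7 = 0.9792, f(x_7) = 0.812741, coefficient = 2
x_8 = 1.0833, f(x_8) = 0.957151, coefficient = 2
x_9 = 1.1875, f(x_9) = 1.101331, coefficient = 2
x_10 = 1.2917, f(x_10) = 1.241673, coefficient = 2
x_11 = 1.3958, f(x_11) = 1.374523, coefficient = 2
x_12 = 1.5000, f(x_12) = 1.496242, coefficient = 1

I ≈ (0.104167/2) × 17.025962 = 0.886769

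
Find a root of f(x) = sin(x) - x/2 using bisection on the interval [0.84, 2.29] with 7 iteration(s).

f(x) = sin(x) - x/2
Initial interval: [0.84, 2.29]

Iteration 1:
  c_1 = (0.840000 + 2.290000)/2 = 1.565000
  f(c_1) = f(1.565000) = 0.217483
  f(a) × f(c) ≥ 0, new interval: [1.565000, 2.290000]
Iteration 2:
  c_2 = (1.565000 + 2.290000)/2 = 1.927500
  f(c_2) = f(1.927500) = -0.026697
  f(a) × f(c) < 0, new interval: [1.565000, 1.927500]
Iteration 3:
  c_3 = (1.565000 + 1.927500)/2 = 1.746250
  f(c_3) = f(1.746250) = 0.111522
  f(a) × f(c) ≥ 0, new interval: [1.746250, 1.927500]
Iteration 4:
  c_4 = (1.746250 + 1.927500)/2 = 1.836875
  f(c_4) = f(1.836875) = 0.046372
  f(a) × f(c) ≥ 0, new interval: [1.836875, 1.927500]
Iteration 5:
  c_5 = (1.836875 + 1.927500)/2 = 1.882188
  f(c_5) = f(1.882188) = 0.010815
  f(a) × f(c) ≥ 0, new interval: [1.882188, 1.927500]
Iteration 6:
  c_6 = (1.882188 + 1.927500)/2 = 1.904844
  f(c_6) = f(1.904844) = -0.007699
  f(a) × f(c) < 0, new interval: [1.882188, 1.904844]
Iteration 7:
  c_7 = (1.882188 + 1.904844)/2 = 1.893516
  f(c_7) = f(1.893516) = 0.001619
  f(a) × f(c) ≥ 0, new interval: [1.893516, 1.904844]

After 7 iteration(s), the approximation is c_7 = 1.893516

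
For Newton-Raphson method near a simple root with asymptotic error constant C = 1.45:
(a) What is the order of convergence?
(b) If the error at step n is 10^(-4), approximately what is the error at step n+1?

(a) Newton-Raphson has quadratic (order 2) convergence near simple roots.
    This means |e_{n+1}| ≈ C|e_n|².

(b) With |e_n| = 10^(-4) and C = 1.45:
    |e_{n+1}| ≈ 1.45 × (10^(-4))² = 1.45 × 10^(-8)

(a) 2 (quadratic); (b) |e_{n+1}| ≈ 1.450e-08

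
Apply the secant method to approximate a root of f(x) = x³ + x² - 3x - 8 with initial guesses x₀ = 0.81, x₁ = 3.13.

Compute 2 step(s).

f(x) = x³ + x² - 3x - 8
x₀ = 0.81, x₁ = 3.13

Secant formula: x_{n+1} = x_n - f(x_n)(x_n - x_{n-1})/(f(x_n) - f(x_{n-1}))

Iteration 1:
  f(0.810000) = -9.242459
  f(3.130000) = 23.071197
  x_2 = 3.130000 - 23.071197×(3.130000 - 0.810000)/(23.071197 - (-9.242459))
       = 1.473574
Iteration 2:
  f(3.130000) = 23.071197
  f(1.473574) = -7.049553
  x_3 = 1.473574 - (-7.049553)×(1.473574 - 3.130000)/(-7.049553 - 23.071197)
       = 1.861249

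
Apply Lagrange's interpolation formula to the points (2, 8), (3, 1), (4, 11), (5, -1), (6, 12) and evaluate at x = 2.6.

Lagrange interpolation formula:
P(x) = Σ yᵢ × Lᵢ(x)
where Lᵢ(x) = Π_{j≠i} (x - xⱼ)/(xᵢ - xⱼ)

L_0(2.6) = (2.6 - 3)/(2 - 3) × (2.6 - 4)/(2 - 4) × (2.6 - 5)/(2 - 5) × (2.6 - 6)/(2 - 6) = 0.190400
L_1(2.6) = (2.6 - 2)/(3 - 2) × (2.6 - 4)/(3 - 4) × (2.6 - 5)/(3 - 5) × (2.6 - 6)/(3 - 6) = 1.142400
L_2(2.6) = (2.6 - 2)/(4 - 2) × (2.6 - 3)/(4 - 3) × (2.6 - 5)/(4 - 5) × (2.6 - 6)/(4 - 6) = -0.489600
L_3(2.6) = (2.6 - 2)/(5 - 2) × (2.6 - 3)/(5 - 3) × (2.6 - 4)/(5 - 4) × (2.6 - 6)/(5 - 6) = 0.190400
L_4(2.6) = (2.6 - 2)/(6 - 2) × (2.6 - 3)/(6 - 3) × (2.6 - 4)/(6 - 4) × (2.6 - 5)/(6 - 5) = -0.033600

P(2.6) = 8×L_0(2.6) + 1×L_1(2.6) + 11×L_2(2.6) + (-1)×L_3(2.6) + 12×L_4(2.6)
P(2.6) = -3.313600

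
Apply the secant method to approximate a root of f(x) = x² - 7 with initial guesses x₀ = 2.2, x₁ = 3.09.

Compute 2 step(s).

f(x) = x² - 7
x₀ = 2.2, x₁ = 3.09

Secant formula: x_{n+1} = x_n - f(x_n)(x_n - x_{n-1})/(f(x_n) - f(x_{n-1}))

Iteration 1:
  f(2.200000) = -2.160000
  f(3.090000) = 2.548100
  x_2 = 3.090000 - 2.548100×(3.090000 - 2.200000)/(2.548100 - (-2.160000))
       = 2.608318
Iteration 2:
  f(3.090000) = 2.548100
  f(2.608318) = -0.196679
  x_3 = 2.608318 - (-0.196679)×(2.608318 - 3.090000)/(-0.196679 - 2.548100)
       = 2.642833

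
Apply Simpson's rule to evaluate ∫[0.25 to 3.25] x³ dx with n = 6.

f(x) = x³
a = 0.25, b = 3.25, n = 6
h = (b - a)/n = 0.500000

Simpson's rule: (h/3)[f(x₀) + 4f(x₁) + 2f(x₂) + ... + f(xₙ)]

x_0 = 0.2500, f(x_0) = 0.015625, coefficient = 1
x_1 = 0.7500, f(x_1) = 0.421875, coefficient = 4
x_2 = 1.2500, f(x_2) = 1.953125, coefficient = 2
x_3 = 1.7500, f(x_3) = 5.359375, coefficient = 4
x_4 = 2.2500, f(x_4) = 11.390625, coefficient = 2
x_5 = 2.7500, f(x_5) = 20.796875, coefficient = 4
x_6 = 3.2500, f(x_6) = 34.328125, coefficient = 1

I ≈ (0.500000/3) × 167.343750 = 27.890625
Exact value: 27.890625
Error: 0.000000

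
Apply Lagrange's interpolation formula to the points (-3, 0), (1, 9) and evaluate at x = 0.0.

Lagrange interpolation formula:
P(x) = Σ yᵢ × Lᵢ(x)
where Lᵢ(x) = Π_{j≠i} (x - xⱼ)/(xᵢ - xⱼ)

L_0(0.0) = (0.0 - 1)/(-3 - 1) = 0.250000
L_1(0.0) = (0.0 - (-3))/(1 - (-3)) = 0.750000

P(0.0) = 0×L_0(0.0) + 9×L_1(0.0)
P(0.0) = 6.750000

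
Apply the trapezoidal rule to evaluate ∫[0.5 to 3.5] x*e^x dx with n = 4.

f(x) = x*e^x
a = 0.5, b = 3.5, n = 4
h = (b - a)/n = 0.750000

Trapezoidal rule: (h/2)[f(x₀) + 2f(x₁) + 2f(x₂) + ... + f(xₙ)]

x_0 = 0.5000, f(x_0) = 0.824361, coefficient = 1
x_1 = 1.2500, f(x_1) = 4.362929, coefficient = 2
x_2 = 2.0000, f(x_2) = 14.778112, coefficient = 2
x_3 = 2.7500, f(x_3) = 43.017238, coefficient = 2
x_4 = 3.5000, f(x_4) = 115.904082, coefficient = 1

I ≈ (0.750000/2) × 241.045000 = 90.391875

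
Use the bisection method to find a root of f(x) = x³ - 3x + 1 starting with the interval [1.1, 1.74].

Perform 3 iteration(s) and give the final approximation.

f(x) = x³ - 3x + 1
Initial interval: [1.1, 1.74]

Iteration 1:
  c_1 = (1.100000 + 1.740000)/2 = 1.420000
  f(c_1) = f(1.420000) = -0.396712
  f(a) × f(c) ≥ 0, new interval: [1.420000, 1.740000]
Iteration 2:
  c_2 = (1.420000 + 1.740000)/2 = 1.580000
  f(c_2) = f(1.580000) = 0.204312
  f(a) × f(c) < 0, new interval: [1.420000, 1.580000]
Iteration 3:
  c_3 = (1.420000 + 1.580000)/2 = 1.500000
  f(c_3) = f(1.500000) = -0.125000
  f(a) × f(c) ≥ 0, new interval: [1.500000, 1.580000]

After 3 iteration(s), the approximation is c_3 = 1.500000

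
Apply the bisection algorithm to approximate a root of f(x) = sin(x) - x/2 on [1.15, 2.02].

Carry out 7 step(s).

f(x) = sin(x) - x/2
Initial interval: [1.15, 2.02]

Iteration 1:
  c_1 = (1.150000 + 2.020000)/2 = 1.585000
  f(c_1) = f(1.585000) = 0.207399
  f(a) × f(c) ≥ 0, new interval: [1.585000, 2.020000]
Iteration 2:
  c_2 = (1.585000 + 2.020000)/2 = 1.802500
  f(c_2) = f(1.802500) = 0.072027
  f(a) × f(c) ≥ 0, new interval: [1.802500, 2.020000]
Iteration 3:
  c_3 = (1.802500 + 2.020000)/2 = 1.911250
  f(c_3) = f(1.911250) = -0.013022
  f(a) × f(c) < 0, new interval: [1.802500, 1.911250]
Iteration 4:
  c_4 = (1.802500 + 1.911250)/2 = 1.856875
  f(c_4) = f(1.856875) = 0.030920
  f(a) × f(c) ≥ 0, new interval: [1.856875, 1.911250]
Iteration 5:
  c_5 = (1.856875 + 1.911250)/2 = 1.884062
  f(c_5) = f(1.884062) = 0.009301
  f(a) × f(c) ≥ 0, new interval: [1.884062, 1.911250]
Iteration 6:
  c_6 = (1.884062 + 1.911250)/2 = 1.897656
  f(c_6) = f(1.897656) = -0.001773
  f(a) × f(c) < 0, new interval: [1.884062, 1.897656]
Iteration 7:
  c_7 = (1.884062 + 1.897656)/2 = 1.890859
  f(c_7) = f(1.890859) = 0.003786
  f(a) × f(c) ≥ 0, new interval: [1.890859, 1.897656]

After 7 iteration(s), the approximation is c_7 = 1.890859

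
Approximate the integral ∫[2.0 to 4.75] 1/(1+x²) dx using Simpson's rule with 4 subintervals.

f(x) = 1/(1+x²)
a = 2.0, b = 4.75, n = 4
h = (b - a)/n = 0.687500

Simpson's rule: (h/3)[f(x₀) + 4f(x₁) + 2f(x₂) + ... + f(xₙ)]

x_0 = 2.0000, f(x_0) = 0.200000, coefficient = 1
x_1 = 2.6875, f(x_1) = 0.121615, coefficient = 4
x_2 = 3.3750, f(x_2) = 0.080706, coefficient = 2
x_3 = 4.0625, f(x_3) = 0.057130, coefficient = 4
x_4 = 4.7500, f(x_4) = 0.042440, coefficient = 1

I ≈ (0.687500/3) × 1.118834 = 0.256399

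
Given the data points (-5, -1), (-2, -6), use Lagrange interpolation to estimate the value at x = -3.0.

Lagrange interpolation formula:
P(x) = Σ yᵢ × Lᵢ(x)
where Lᵢ(x) = Π_{j≠i} (x - xⱼ)/(xᵢ - xⱼ)

L_0(-3.0) = (-3.0 - (-2))/(-5 - (-2)) = 0.333333
L_1(-3.0) = (-3.0 - (-5))/(-2 - (-5)) = 0.666667

P(-3.0) = (-1)×L_0(-3.0) + (-6)×L_1(-3.0)
P(-3.0) = -4.333333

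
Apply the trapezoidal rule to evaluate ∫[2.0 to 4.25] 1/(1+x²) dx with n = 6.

f(x) = 1/(1+x²)
a = 2.0, b = 4.25, n = 6
h = (b - a)/n = 0.375000

Trapezoidal rule: (h/2)[f(x₀) + 2f(x₁) + 2f(x₂) + ... + f(xₙ)]

x_0 = 2.0000, f(x_0) = 0.200000, coefficient = 1
x_1 = 2.3750, f(x_1) = 0.150588, coefficient = 2
x_2 = 2.7500, f(x_2) = 0.116788, coefficient = 2
x_3 = 3.1250, f(x_3) = 0.092888, coefficient = 2
x_4 = 3.5000, f(x_4) = 0.075472, coefficient = 2
x_5 = 3.8750, f(x_5) = 0.062439, coefficient = 2
x_6 = 4.2500, f(x_6) = 0.052459, coefficient = 1

I ≈ (0.375000/2) × 1.248810 = 0.234152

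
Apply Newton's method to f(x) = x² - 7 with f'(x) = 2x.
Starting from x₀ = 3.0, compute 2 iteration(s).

f(x) = x² - 7
f'(x) = 2x
x₀ = 3.0

Newton-Raphson formula: x_{n+1} = x_n - f(x_n)/f'(x_n)

Iteration 1:
  f(3.000000) = 2.000000
  f'(3.000000) = 6.000000
  x_1 = 3.000000 - 2.000000/6.000000 = 2.666667
Iteration 2:
  f(2.666667) = 0.111111
  f'(2.666667) = 5.333333
  x_2 = 2.666667 - 0.111111/5.333333 = 2.645833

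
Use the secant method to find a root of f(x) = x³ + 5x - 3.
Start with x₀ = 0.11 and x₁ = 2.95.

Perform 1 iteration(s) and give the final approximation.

f(x) = x³ + 5x - 3
x₀ = 0.11, x₁ = 2.95

Secant formula: x_{n+1} = x_n - f(x_n)(x_n - x_{n-1})/(f(x_n) - f(x_{n-1}))

Iteration 1:
  f(0.110000) = -2.448669
  f(2.950000) = 37.422375
  x_2 = 2.950000 - 37.422375×(2.950000 - 0.110000)/(37.422375 - (-2.448669))
       = 0.284418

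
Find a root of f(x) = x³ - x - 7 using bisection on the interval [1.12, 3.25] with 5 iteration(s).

f(x) = x³ - x - 7
Initial interval: [1.12, 3.25]

Iteration 1:
  c_1 = (1.120000 + 3.250000)/2 = 2.185000
  f(c_1) = f(2.185000) = 1.246682
  f(a) × f(c) < 0, new interval: [1.120000, 2.185000]
Iteration 2:
  c_2 = (1.120000 + 2.185000)/2 = 1.652500
  f(c_2) = f(1.652500) = -4.139925
  f(a) × f(c) ≥ 0, new interval: [1.652500, 2.185000]
Iteration 3:
  c_3 = (1.652500 + 2.185000)/2 = 1.918750
  f(c_3) = f(1.918750) = -1.854677
  f(a) × f(c) ≥ 0, new interval: [1.918750, 2.185000]
Iteration 4:
  c_4 = (1.918750 + 2.185000)/2 = 2.051875
  f(c_4) = f(2.051875) = -0.413089
  f(a) × f(c) ≥ 0, new interval: [2.051875, 2.185000]
Iteration 5:
  c_5 = (2.051875 + 2.185000)/2 = 2.118437
  f(c_5) = f(2.118437) = 0.388639
  f(a) × f(c) < 0, new interval: [2.051875, 2.118437]

After 5 iteration(s), the approximation is c_5 = 2.118437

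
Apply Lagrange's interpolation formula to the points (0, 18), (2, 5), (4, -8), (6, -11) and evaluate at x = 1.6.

Lagrange interpolation formula:
P(x) = Σ yᵢ × Lᵢ(x)
where Lᵢ(x) = Π_{j≠i} (x - xⱼ)/(xᵢ - xⱼ)

L_0(1.6) = (1.6 - 2)/(0 - 2) × (1.6 - 4)/(0 - 4) × (1.6 - 6)/(0 - 6) = 0.088000
L_1(1.6) = (1.6 - 0)/(2 - 0) × (1.6 - 4)/(2 - 4) × (1.6 - 6)/(2 - 6) = 1.056000
L_2(1.6) = (1.6 - 0)/(4 - 0) × (1.6 - 2)/(4 - 2) × (1.6 - 6)/(4 - 6) = -0.176000
L_3(1.6) = (1.6 - 0)/(6 - 0) × (1.6 - 2)/(6 - 2) × (1.6 - 4)/(6 - 4) = 0.032000

P(1.6) = 18×L_0(1.6) + 5×L_1(1.6) + (-8)×L_2(1.6) + (-11)×L_3(1.6)
P(1.6) = 7.920000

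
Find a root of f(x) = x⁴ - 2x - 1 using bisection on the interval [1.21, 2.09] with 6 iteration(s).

f(x) = x⁴ - 2x - 1
Initial interval: [1.21, 2.09]

Iteration 1:
  c_1 = (1.210000 + 2.090000)/2 = 1.650000
  f(c_1) = f(1.650000) = 3.112006
  f(a) × f(c) < 0, new interval: [1.210000, 1.650000]
Iteration 2:
  c_2 = (1.210000 + 1.650000)/2 = 1.430000
  f(c_2) = f(1.430000) = 0.321616
  f(a) × f(c) < 0, new interval: [1.210000, 1.430000]
Iteration 3:
  c_3 = (1.210000 + 1.430000)/2 = 1.320000
  f(c_3) = f(1.320000) = -0.604042
  f(a) × f(c) ≥ 0, new interval: [1.320000, 1.430000]
Iteration 4:
  c_4 = (1.320000 + 1.430000)/2 = 1.375000
  f(c_4) = f(1.375000) = -0.175537
  f(a) × f(c) ≥ 0, new interval: [1.375000, 1.430000]
Iteration 5:
  c_5 = (1.375000 + 1.430000)/2 = 1.402500
  f(c_5) = f(1.402500) = 0.064114
  f(a) × f(c) < 0, new interval: [1.375000, 1.402500]
Iteration 6:
  c_6 = (1.375000 + 1.402500)/2 = 1.388750
  f(c_6) = f(1.388750) = -0.057900
  f(a) × f(c) ≥ 0, new interval: [1.388750, 1.402500]

After 6 iteration(s), the approximation is c_6 = 1.388750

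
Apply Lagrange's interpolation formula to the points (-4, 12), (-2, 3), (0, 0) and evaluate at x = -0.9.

Lagrange interpolation formula:
P(x) = Σ yᵢ × Lᵢ(x)
where Lᵢ(x) = Π_{j≠i} (x - xⱼ)/(xᵢ - xⱼ)

L_0(-0.9) = (-0.9 - (-2))/(-4 - (-2)) × (-0.9 - 0)/(-4 - 0) = -0.123750
L_1(-0.9) = (-0.9 - (-4))/(-2 - (-4)) × (-0.9 - 0)/(-2 - 0) = 0.697500
L_2(-0.9) = (-0.9 - (-4))/(0 - (-4)) × (-0.9 - (-2))/(0 - (-2)) = 0.426250

P(-0.9) = 12×L_0(-0.9) + 3×L_1(-0.9) + 0×L_2(-0.9)
P(-0.9) = 0.607500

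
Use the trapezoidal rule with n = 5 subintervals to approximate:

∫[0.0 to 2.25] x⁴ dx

f(x) = x⁴
a = 0.0, b = 2.25, n = 5
h = (b - a)/n = 0.450000

Trapezoidal rule: (h/2)[f(x₀) + 2f(x₁) + 2f(x₂) + ... + f(xₙ)]

x_0 = 0.0000, f(x_0) = 0.000000, coefficient = 1
x_1 = 0.4500, f(x_1) = 0.041006, coefficient = 2
x_2 = 0.9000, f(x_2) = 0.656100, coefficient = 2
x_3 = 1.3500, f(x_3) = 3.321506, coefficient = 2
x_4 = 1.8000, f(x_4) = 10.497600, coefficient = 2
x_5 = 2.2500, f(x_5) = 25.628906, coefficient = 1

I ≈ (0.450000/2) × 54.661331 = 12.298800
Exact value: 11.533008
Error: 0.765792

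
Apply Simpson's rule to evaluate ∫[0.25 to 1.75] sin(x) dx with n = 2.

f(x) = sin(x)
a = 0.25, b = 1.75, n = 2
h = (b - a)/n = 0.750000

Simpson's rule: (h/3)[f(x₀) + 4f(x₁) + 2f(x₂) + ... + f(xₙ)]

x_0 = 0.2500, f(x_0) = 0.247404, coefficient = 1
x_1 = 1.0000, f(x_1) = 0.841471, coefficient = 4
x_2 = 1.7500, f(x_2) = 0.983986, coefficient = 1

I ≈ (0.750000/3) × 4.597274 = 1.149318
Exact value: 1.147158
Error: 0.002160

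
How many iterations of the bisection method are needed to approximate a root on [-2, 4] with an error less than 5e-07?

We need (b-a)/2^n ≤ 5e-07
(4 - (-2))/2^n ≤ 5e-07
6/2^n ≤ 5e-07
2^n ≥ 12000000
n ≥ log₂(12000000) = 23.52
n ≥ 24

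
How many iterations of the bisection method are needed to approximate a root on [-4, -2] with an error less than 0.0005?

We need (b-a)/2^n ≤ 0.0005
(-2 - (-4))/2^n ≤ 0.0005
2/2^n ≤ 0.0005
2^n ≥ 4000
n ≥ log₂(4000) = 11.97
n ≥ 12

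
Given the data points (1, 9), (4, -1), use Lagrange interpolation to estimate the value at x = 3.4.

Lagrange interpolation formula:
P(x) = Σ yᵢ × Lᵢ(x)
where Lᵢ(x) = Π_{j≠i} (x - xⱼ)/(xᵢ - xⱼ)

L_0(3.4) = (3.4 - 4)/(1 - 4) = 0.200000
L_1(3.4) = (3.4 - 1)/(4 - 1) = 0.800000

P(3.4) = 9×L_0(3.4) + (-1)×L_1(3.4)
P(3.4) = 1.000000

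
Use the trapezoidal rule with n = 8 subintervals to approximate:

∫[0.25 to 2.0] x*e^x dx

f(x) = x*e^x
a = 0.25, b = 2.0, n = 8
h = (b - a)/n = 0.218750

Trapezoidal rule: (h/2)[f(x₀) + 2f(x₁) + 2f(x₂) + ... + f(xₙ)]

x_0 = 0.2500, f(x_0) = 0.321006, coefficient = 1
x_1 = 0.4688, f(x_1) = 0.749060, coefficient = 2
x_2 = 0.6875, f(x_2) = 1.367257, coefficient = 2
x_3 = 0.9062, f(x_3) = 2.242990, coefficient = 2
x_4 = 1.1250, f(x_4) = 3.465244, coefficient = 2
x_5 = 1.3438, f(x_5) = 5.151120, coefficient = 2
x_6 = 1.5625, f(x_6) = 7.454271, coefficient = 2
x_7 = 1.7812, f(x_7) = 10.575768, coefficient = 2
x_8 = 2.0000, f(x_8) = 14.778112, coefficient = 1

I ≈ (0.218750/2) × 77.110540 = 8.433965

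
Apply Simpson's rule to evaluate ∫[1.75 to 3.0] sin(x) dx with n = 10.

f(x) = sin(x)
a = 1.75, b = 3.0, n = 10
h = (b - a)/n = 0.125000

Simpson's rule: (h/3)[f(x₀) + 4f(x₁) + 2f(x₂) + ... + f(xₙ)]

x_0 = 1.7500, f(x_0) = 0.983986, coefficient = 1
x_1 = 1.8750, f(x_1) = 0.954086, coefficient = 4
x_2 = 2.0000, f(x_2) = 0.909297, coefficient = 2
x_3 = 2.1250, f(x_3) = 0.850320, coefficient = 4
x_4 = 2.2500, f(x_4) = 0.778073, coefficient = 2
x_5 = 2.3750, f(x_5) = 0.693685, coefficient = 4
x_6 = 2.5000, f(x_6) = 0.598472, coefficient = 2
x_7 = 2.6250, f(x_7) = 0.493920, coefficient = 4
x_8 = 2.7500, f(x_8) = 0.381661, coefficient = 2
x_9 = 2.8750, f(x_9) = 0.263446, coefficient = 4
x_10 = 3.0000, f(x_10) = 0.141120, coefficient = 1

I ≈ (0.125000/3) × 19.481941 = 0.811748
Exact value: 0.811746
Error: 0.000001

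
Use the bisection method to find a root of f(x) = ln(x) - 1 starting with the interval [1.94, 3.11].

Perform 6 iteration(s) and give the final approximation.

f(x) = ln(x) - 1
Initial interval: [1.94, 3.11]

Iteration 1:
  c_1 = (1.940000 + 3.110000)/2 = 2.525000
  f(c_1) = f(2.525000) = -0.073759
  f(a) × f(c) ≥ 0, new interval: [2.525000, 3.110000]
Iteration 2:
  c_2 = (2.525000 + 3.110000)/2 = 2.817500
  f(c_2) = f(2.817500) = 0.035850
  f(a) × f(c) < 0, new interval: [2.525000, 2.817500]
Iteration 3:
  c_3 = (2.525000 + 2.817500)/2 = 2.671250
  f(c_3) = f(2.671250) = -0.017453
  f(a) × f(c) ≥ 0, new interval: [2.671250, 2.817500]
Iteration 4:
  c_4 = (2.671250 + 2.817500)/2 = 2.744375
  f(c_4) = f(2.744375) = 0.009553
  f(a) × f(c) < 0, new interval: [2.671250, 2.744375]
Iteration 5:
  c_5 = (2.671250 + 2.744375)/2 = 2.707812
  f(c_5) = f(2.707812) = -0.003859
  f(a) × f(c) ≥ 0, new interval: [2.707812, 2.744375]
Iteration 6:
  c_6 = (2.707812 + 2.744375)/2 = 2.726094
  f(c_6) = f(2.726094) = 0.002870
  f(a) × f(c) < 0, new interval: [2.707812, 2.726094]

After 6 iteration(s), the approximation is c_6 = 2.726094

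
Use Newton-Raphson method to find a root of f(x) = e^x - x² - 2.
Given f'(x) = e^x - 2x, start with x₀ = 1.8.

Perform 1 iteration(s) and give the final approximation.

f(x) = e^x - x² - 2
f'(x) = e^x - 2x
x₀ = 1.8

Newton-Raphson formula: x_{n+1} = x_n - f(x_n)/f'(x_n)

Iteration 1:
  f(1.800000) = 0.809647
  f'(1.800000) = 2.449647
  x_1 = 1.800000 - 0.809647/2.449647 = 1.469484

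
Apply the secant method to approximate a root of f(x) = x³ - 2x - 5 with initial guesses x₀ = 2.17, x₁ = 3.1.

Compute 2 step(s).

f(x) = x³ - 2x - 5
x₀ = 2.17, x₁ = 3.1

Secant formula: x_{n+1} = x_n - f(x_n)(x_n - x_{n-1})/(f(x_n) - f(x_{n-1}))

Iteration 1:
  f(2.170000) = 0.878313
  f(3.100000) = 18.591000
  x_2 = 3.100000 - 18.591000×(3.100000 - 2.170000)/(18.591000 - 0.878313)
       = 2.123884
Iteration 2:
  f(3.100000) = 18.591000
  f(2.123884) = 0.332829
  x_3 = 2.123884 - 0.332829×(2.123884 - 3.100000)/(0.332829 - 18.591000)
       = 2.106091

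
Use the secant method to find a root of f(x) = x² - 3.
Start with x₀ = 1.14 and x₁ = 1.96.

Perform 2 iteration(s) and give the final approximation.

f(x) = x² - 3
x₀ = 1.14, x₁ = 1.96

Secant formula: x_{n+1} = x_n - f(x_n)(x_n - x_{n-1})/(f(x_n) - f(x_{n-1}))

Iteration 1:
  f(1.140000) = -1.700400
  f(1.960000) = 0.841600
  x_2 = 1.960000 - 0.841600×(1.960000 - 1.140000)/(0.841600 - (-1.700400))
       = 1.688516
Iteration 2:
  f(1.960000) = 0.841600
  f(1.688516) = -0.148913
  x_3 = 1.688516 - (-0.148913)×(1.688516 - 1.960000)/(-0.148913 - 0.841600)
       = 1.729331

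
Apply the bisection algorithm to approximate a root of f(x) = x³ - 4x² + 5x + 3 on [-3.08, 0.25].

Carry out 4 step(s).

f(x) = x³ - 4x² + 5x + 3
Initial interval: [-3.08, 0.25]

Iteration 1:
  c_1 = (-3.080000 + 0.250000)/2 = -1.415000
  f(c_1) = f(-1.415000) = -14.917048
  f(a) × f(c) ≥ 0, new interval: [-1.415000, 0.250000]
Iteration 2:
  c_2 = (-1.415000 + 0.250000)/2 = -0.582500
  f(c_2) = f(-0.582500) = -1.467371
  f(a) × f(c) ≥ 0, new interval: [-0.582500, 0.250000]
Iteration 3:
  c_3 = (-0.582500 + 0.250000)/2 = -0.166250
  f(c_3) = f(-0.166250) = 2.053599
  f(a) × f(c) < 0, new interval: [-0.582500, -0.166250]
Iteration 4:
  c_4 = (-0.582500 + (-0.166250))/2 = -0.374375
  f(c_4) = f(-0.374375) = 0.515027
  f(a) × f(c) < 0, new interval: [-0.582500, -0.374375]

After 4 iteration(s), the approximation is c_4 = -0.374375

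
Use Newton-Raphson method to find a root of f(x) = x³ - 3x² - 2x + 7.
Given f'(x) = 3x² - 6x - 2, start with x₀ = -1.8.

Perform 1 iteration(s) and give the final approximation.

f(x) = x³ - 3x² - 2x + 7
f'(x) = 3x² - 6x - 2
x₀ = -1.8

Newton-Raphson formula: x_{n+1} = x_n - f(x_n)/f'(x_n)

Iteration 1:
  f(-1.800000) = -4.952000
  f'(-1.800000) = 18.520000
  x_1 = -1.800000 - (-4.952000)/18.520000 = -1.532613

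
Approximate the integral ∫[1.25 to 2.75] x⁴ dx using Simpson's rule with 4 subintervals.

f(x) = x⁴
a = 1.25, b = 2.75, n = 4
h = (b - a)/n = 0.375000

Simpson's rule: (h/3)[f(x₀) + 4f(x₁) + 2f(x₂) + ... + f(xₙ)]

x_0 = 1.2500, f(x_0) = 2.441406, coefficient = 1
x_1 = 1.6250, f(x_1) = 6.972900, coefficient = 4
x_2 = 2.0000, f(x_2) = 16.000000, coefficient = 2
x_3 = 2.3750, f(x_3) = 31.816650, coefficient = 4
x_4 = 2.7500, f(x_4) = 57.191406, coefficient = 1

I ≈ (0.375000/3) × 246.791016 = 30.848877
Exact value: 30.844922
Error: 0.003955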